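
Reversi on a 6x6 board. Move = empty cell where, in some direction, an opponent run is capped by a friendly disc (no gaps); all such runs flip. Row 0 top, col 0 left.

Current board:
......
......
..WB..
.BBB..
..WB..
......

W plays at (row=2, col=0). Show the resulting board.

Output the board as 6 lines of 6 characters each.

Place W at (2,0); scan 8 dirs for brackets.
Dir NW: edge -> no flip
Dir N: first cell '.' (not opp) -> no flip
Dir NE: first cell '.' (not opp) -> no flip
Dir W: edge -> no flip
Dir E: first cell '.' (not opp) -> no flip
Dir SW: edge -> no flip
Dir S: first cell '.' (not opp) -> no flip
Dir SE: opp run (3,1) capped by W -> flip
All flips: (3,1)

Answer: ......
......
W.WB..
.WBB..
..WB..
......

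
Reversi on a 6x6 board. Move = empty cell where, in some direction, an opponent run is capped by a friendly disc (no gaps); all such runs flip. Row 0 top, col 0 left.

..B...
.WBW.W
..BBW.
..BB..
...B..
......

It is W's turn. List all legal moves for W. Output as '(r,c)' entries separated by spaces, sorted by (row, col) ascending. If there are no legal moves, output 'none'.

Answer: (2,1) (3,1) (4,2) (4,4) (5,3)

Derivation:
(0,1): no bracket -> illegal
(0,3): no bracket -> illegal
(1,4): no bracket -> illegal
(2,1): flips 2 -> legal
(3,1): flips 1 -> legal
(3,4): no bracket -> illegal
(4,1): no bracket -> illegal
(4,2): flips 1 -> legal
(4,4): flips 2 -> legal
(5,2): no bracket -> illegal
(5,3): flips 3 -> legal
(5,4): no bracket -> illegal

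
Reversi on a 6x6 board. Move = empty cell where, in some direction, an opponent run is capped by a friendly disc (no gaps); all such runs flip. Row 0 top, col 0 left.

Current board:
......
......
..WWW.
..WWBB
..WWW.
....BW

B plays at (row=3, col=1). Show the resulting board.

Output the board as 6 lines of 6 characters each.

Place B at (3,1); scan 8 dirs for brackets.
Dir NW: first cell '.' (not opp) -> no flip
Dir N: first cell '.' (not opp) -> no flip
Dir NE: opp run (2,2), next='.' -> no flip
Dir W: first cell '.' (not opp) -> no flip
Dir E: opp run (3,2) (3,3) capped by B -> flip
Dir SW: first cell '.' (not opp) -> no flip
Dir S: first cell '.' (not opp) -> no flip
Dir SE: opp run (4,2), next='.' -> no flip
All flips: (3,2) (3,3)

Answer: ......
......
..WWW.
.BBBBB
..WWW.
....BW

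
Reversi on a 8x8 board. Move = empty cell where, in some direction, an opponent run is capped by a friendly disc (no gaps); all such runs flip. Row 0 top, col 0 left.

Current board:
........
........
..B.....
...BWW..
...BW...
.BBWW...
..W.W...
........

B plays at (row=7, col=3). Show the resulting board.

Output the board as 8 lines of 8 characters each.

Place B at (7,3); scan 8 dirs for brackets.
Dir NW: opp run (6,2) capped by B -> flip
Dir N: first cell '.' (not opp) -> no flip
Dir NE: opp run (6,4), next='.' -> no flip
Dir W: first cell '.' (not opp) -> no flip
Dir E: first cell '.' (not opp) -> no flip
Dir SW: edge -> no flip
Dir S: edge -> no flip
Dir SE: edge -> no flip
All flips: (6,2)

Answer: ........
........
..B.....
...BWW..
...BW...
.BBWW...
..B.W...
...B....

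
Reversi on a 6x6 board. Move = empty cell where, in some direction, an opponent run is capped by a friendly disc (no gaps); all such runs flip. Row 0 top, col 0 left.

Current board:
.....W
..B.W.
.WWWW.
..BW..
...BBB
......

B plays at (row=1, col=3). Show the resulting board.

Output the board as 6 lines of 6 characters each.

Place B at (1,3); scan 8 dirs for brackets.
Dir NW: first cell '.' (not opp) -> no flip
Dir N: first cell '.' (not opp) -> no flip
Dir NE: first cell '.' (not opp) -> no flip
Dir W: first cell 'B' (not opp) -> no flip
Dir E: opp run (1,4), next='.' -> no flip
Dir SW: opp run (2,2), next='.' -> no flip
Dir S: opp run (2,3) (3,3) capped by B -> flip
Dir SE: opp run (2,4), next='.' -> no flip
All flips: (2,3) (3,3)

Answer: .....W
..BBW.
.WWBW.
..BB..
...BBB
......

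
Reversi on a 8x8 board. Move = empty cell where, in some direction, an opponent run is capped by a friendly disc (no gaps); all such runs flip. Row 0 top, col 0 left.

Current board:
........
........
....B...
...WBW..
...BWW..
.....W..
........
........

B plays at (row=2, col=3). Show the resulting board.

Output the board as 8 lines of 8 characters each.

Place B at (2,3); scan 8 dirs for brackets.
Dir NW: first cell '.' (not opp) -> no flip
Dir N: first cell '.' (not opp) -> no flip
Dir NE: first cell '.' (not opp) -> no flip
Dir W: first cell '.' (not opp) -> no flip
Dir E: first cell 'B' (not opp) -> no flip
Dir SW: first cell '.' (not opp) -> no flip
Dir S: opp run (3,3) capped by B -> flip
Dir SE: first cell 'B' (not opp) -> no flip
All flips: (3,3)

Answer: ........
........
...BB...
...BBW..
...BWW..
.....W..
........
........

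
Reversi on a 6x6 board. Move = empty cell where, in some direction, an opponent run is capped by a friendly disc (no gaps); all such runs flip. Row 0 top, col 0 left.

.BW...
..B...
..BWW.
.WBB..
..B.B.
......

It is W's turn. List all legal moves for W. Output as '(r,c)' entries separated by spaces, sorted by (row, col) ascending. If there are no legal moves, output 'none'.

Answer: (0,0) (1,3) (2,1) (3,4) (4,1) (4,3) (5,1) (5,2) (5,3)

Derivation:
(0,0): flips 1 -> legal
(0,3): no bracket -> illegal
(1,0): no bracket -> illegal
(1,1): no bracket -> illegal
(1,3): flips 1 -> legal
(2,1): flips 1 -> legal
(3,4): flips 2 -> legal
(3,5): no bracket -> illegal
(4,1): flips 1 -> legal
(4,3): flips 1 -> legal
(4,5): no bracket -> illegal
(5,1): flips 2 -> legal
(5,2): flips 4 -> legal
(5,3): flips 1 -> legal
(5,4): no bracket -> illegal
(5,5): no bracket -> illegal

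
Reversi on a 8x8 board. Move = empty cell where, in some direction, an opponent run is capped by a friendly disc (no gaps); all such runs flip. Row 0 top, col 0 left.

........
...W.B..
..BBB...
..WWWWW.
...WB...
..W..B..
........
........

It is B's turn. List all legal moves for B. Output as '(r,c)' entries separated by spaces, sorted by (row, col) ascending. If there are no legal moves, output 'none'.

Answer: (0,2) (0,3) (0,4) (2,6) (4,1) (4,2) (4,5) (4,6) (5,3)

Derivation:
(0,2): flips 1 -> legal
(0,3): flips 1 -> legal
(0,4): flips 1 -> legal
(1,2): no bracket -> illegal
(1,4): no bracket -> illegal
(2,1): no bracket -> illegal
(2,5): no bracket -> illegal
(2,6): flips 1 -> legal
(2,7): no bracket -> illegal
(3,1): no bracket -> illegal
(3,7): no bracket -> illegal
(4,1): flips 1 -> legal
(4,2): flips 3 -> legal
(4,5): flips 1 -> legal
(4,6): flips 1 -> legal
(4,7): no bracket -> illegal
(5,1): no bracket -> illegal
(5,3): flips 2 -> legal
(5,4): no bracket -> illegal
(6,1): no bracket -> illegal
(6,2): no bracket -> illegal
(6,3): no bracket -> illegal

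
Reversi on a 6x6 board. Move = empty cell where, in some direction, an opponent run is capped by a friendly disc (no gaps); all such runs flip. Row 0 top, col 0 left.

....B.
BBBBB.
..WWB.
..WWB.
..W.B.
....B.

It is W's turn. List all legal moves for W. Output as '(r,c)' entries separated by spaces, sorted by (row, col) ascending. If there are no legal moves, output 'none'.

(0,0): flips 1 -> legal
(0,1): flips 1 -> legal
(0,2): flips 1 -> legal
(0,3): flips 1 -> legal
(0,5): flips 1 -> legal
(1,5): flips 1 -> legal
(2,0): no bracket -> illegal
(2,1): no bracket -> illegal
(2,5): flips 1 -> legal
(3,5): flips 1 -> legal
(4,3): no bracket -> illegal
(4,5): flips 1 -> legal
(5,3): no bracket -> illegal
(5,5): flips 1 -> legal

Answer: (0,0) (0,1) (0,2) (0,3) (0,5) (1,5) (2,5) (3,5) (4,5) (5,5)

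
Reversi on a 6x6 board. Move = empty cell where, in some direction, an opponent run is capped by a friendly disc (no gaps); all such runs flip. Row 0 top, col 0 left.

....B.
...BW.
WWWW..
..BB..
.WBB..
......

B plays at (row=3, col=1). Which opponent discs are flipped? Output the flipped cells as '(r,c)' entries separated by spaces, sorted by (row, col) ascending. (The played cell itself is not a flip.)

Dir NW: opp run (2,0), next=edge -> no flip
Dir N: opp run (2,1), next='.' -> no flip
Dir NE: opp run (2,2) capped by B -> flip
Dir W: first cell '.' (not opp) -> no flip
Dir E: first cell 'B' (not opp) -> no flip
Dir SW: first cell '.' (not opp) -> no flip
Dir S: opp run (4,1), next='.' -> no flip
Dir SE: first cell 'B' (not opp) -> no flip

Answer: (2,2)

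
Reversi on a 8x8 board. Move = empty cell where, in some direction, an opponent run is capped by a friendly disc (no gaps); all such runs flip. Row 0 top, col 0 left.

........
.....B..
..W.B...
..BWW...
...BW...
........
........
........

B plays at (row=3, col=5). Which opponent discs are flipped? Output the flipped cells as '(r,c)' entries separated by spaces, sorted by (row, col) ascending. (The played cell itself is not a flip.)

Answer: (3,3) (3,4)

Derivation:
Dir NW: first cell 'B' (not opp) -> no flip
Dir N: first cell '.' (not opp) -> no flip
Dir NE: first cell '.' (not opp) -> no flip
Dir W: opp run (3,4) (3,3) capped by B -> flip
Dir E: first cell '.' (not opp) -> no flip
Dir SW: opp run (4,4), next='.' -> no flip
Dir S: first cell '.' (not opp) -> no flip
Dir SE: first cell '.' (not opp) -> no flip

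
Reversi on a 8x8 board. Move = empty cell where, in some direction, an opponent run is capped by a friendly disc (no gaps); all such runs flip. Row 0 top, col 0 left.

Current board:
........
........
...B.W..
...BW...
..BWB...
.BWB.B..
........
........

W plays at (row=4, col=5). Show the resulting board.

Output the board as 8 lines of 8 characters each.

Place W at (4,5); scan 8 dirs for brackets.
Dir NW: first cell 'W' (not opp) -> no flip
Dir N: first cell '.' (not opp) -> no flip
Dir NE: first cell '.' (not opp) -> no flip
Dir W: opp run (4,4) capped by W -> flip
Dir E: first cell '.' (not opp) -> no flip
Dir SW: first cell '.' (not opp) -> no flip
Dir S: opp run (5,5), next='.' -> no flip
Dir SE: first cell '.' (not opp) -> no flip
All flips: (4,4)

Answer: ........
........
...B.W..
...BW...
..BWWW..
.BWB.B..
........
........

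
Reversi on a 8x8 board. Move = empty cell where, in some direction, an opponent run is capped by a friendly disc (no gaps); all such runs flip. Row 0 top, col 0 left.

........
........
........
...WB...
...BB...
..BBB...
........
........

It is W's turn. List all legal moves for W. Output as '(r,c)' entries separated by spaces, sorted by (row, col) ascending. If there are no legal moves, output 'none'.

Answer: (3,5) (5,5) (6,3)

Derivation:
(2,3): no bracket -> illegal
(2,4): no bracket -> illegal
(2,5): no bracket -> illegal
(3,2): no bracket -> illegal
(3,5): flips 1 -> legal
(4,1): no bracket -> illegal
(4,2): no bracket -> illegal
(4,5): no bracket -> illegal
(5,1): no bracket -> illegal
(5,5): flips 1 -> legal
(6,1): no bracket -> illegal
(6,2): no bracket -> illegal
(6,3): flips 2 -> legal
(6,4): no bracket -> illegal
(6,5): no bracket -> illegal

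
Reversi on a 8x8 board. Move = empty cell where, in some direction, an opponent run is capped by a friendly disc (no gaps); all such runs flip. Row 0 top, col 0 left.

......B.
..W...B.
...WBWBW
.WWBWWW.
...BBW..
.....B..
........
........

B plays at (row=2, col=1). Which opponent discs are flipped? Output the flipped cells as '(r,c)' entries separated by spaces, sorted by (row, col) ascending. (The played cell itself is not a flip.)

Dir NW: first cell '.' (not opp) -> no flip
Dir N: first cell '.' (not opp) -> no flip
Dir NE: opp run (1,2), next='.' -> no flip
Dir W: first cell '.' (not opp) -> no flip
Dir E: first cell '.' (not opp) -> no flip
Dir SW: first cell '.' (not opp) -> no flip
Dir S: opp run (3,1), next='.' -> no flip
Dir SE: opp run (3,2) capped by B -> flip

Answer: (3,2)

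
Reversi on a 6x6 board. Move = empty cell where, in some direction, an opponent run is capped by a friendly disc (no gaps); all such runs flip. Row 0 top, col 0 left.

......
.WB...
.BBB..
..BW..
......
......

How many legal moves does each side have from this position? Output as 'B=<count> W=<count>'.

-- B to move --
(0,0): flips 1 -> legal
(0,1): flips 1 -> legal
(0,2): no bracket -> illegal
(1,0): flips 1 -> legal
(2,0): no bracket -> illegal
(2,4): no bracket -> illegal
(3,4): flips 1 -> legal
(4,2): no bracket -> illegal
(4,3): flips 1 -> legal
(4,4): flips 1 -> legal
B mobility = 6
-- W to move --
(0,1): no bracket -> illegal
(0,2): no bracket -> illegal
(0,3): no bracket -> illegal
(1,0): no bracket -> illegal
(1,3): flips 2 -> legal
(1,4): no bracket -> illegal
(2,0): no bracket -> illegal
(2,4): no bracket -> illegal
(3,0): no bracket -> illegal
(3,1): flips 2 -> legal
(3,4): no bracket -> illegal
(4,1): no bracket -> illegal
(4,2): no bracket -> illegal
(4,3): no bracket -> illegal
W mobility = 2

Answer: B=6 W=2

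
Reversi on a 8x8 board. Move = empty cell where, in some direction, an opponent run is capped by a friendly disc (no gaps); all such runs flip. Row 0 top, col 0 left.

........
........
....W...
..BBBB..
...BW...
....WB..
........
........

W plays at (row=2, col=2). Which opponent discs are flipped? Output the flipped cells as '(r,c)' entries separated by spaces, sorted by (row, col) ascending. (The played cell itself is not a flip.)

Dir NW: first cell '.' (not opp) -> no flip
Dir N: first cell '.' (not opp) -> no flip
Dir NE: first cell '.' (not opp) -> no flip
Dir W: first cell '.' (not opp) -> no flip
Dir E: first cell '.' (not opp) -> no flip
Dir SW: first cell '.' (not opp) -> no flip
Dir S: opp run (3,2), next='.' -> no flip
Dir SE: opp run (3,3) capped by W -> flip

Answer: (3,3)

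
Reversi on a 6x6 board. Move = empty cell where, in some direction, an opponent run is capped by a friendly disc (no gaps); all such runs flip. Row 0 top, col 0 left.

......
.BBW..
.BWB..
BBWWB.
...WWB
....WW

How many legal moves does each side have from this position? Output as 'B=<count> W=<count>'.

-- B to move --
(0,2): no bracket -> illegal
(0,3): flips 1 -> legal
(0,4): flips 2 -> legal
(1,4): flips 1 -> legal
(2,4): no bracket -> illegal
(3,5): no bracket -> illegal
(4,1): flips 1 -> legal
(4,2): flips 4 -> legal
(5,2): flips 1 -> legal
(5,3): flips 2 -> legal
B mobility = 7
-- W to move --
(0,0): flips 1 -> legal
(0,1): no bracket -> illegal
(0,2): flips 1 -> legal
(0,3): no bracket -> illegal
(1,0): flips 3 -> legal
(1,4): flips 1 -> legal
(2,0): flips 1 -> legal
(2,4): flips 2 -> legal
(2,5): flips 1 -> legal
(3,5): flips 2 -> legal
(4,0): flips 1 -> legal
(4,1): no bracket -> illegal
(4,2): no bracket -> illegal
W mobility = 9

Answer: B=7 W=9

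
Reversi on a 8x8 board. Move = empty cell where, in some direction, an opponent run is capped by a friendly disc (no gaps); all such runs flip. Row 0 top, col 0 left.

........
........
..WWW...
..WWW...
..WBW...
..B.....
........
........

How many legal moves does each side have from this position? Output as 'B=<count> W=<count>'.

-- B to move --
(1,1): no bracket -> illegal
(1,2): flips 3 -> legal
(1,3): flips 2 -> legal
(1,4): no bracket -> illegal
(1,5): no bracket -> illegal
(2,1): flips 1 -> legal
(2,5): flips 1 -> legal
(3,1): no bracket -> illegal
(3,5): no bracket -> illegal
(4,1): flips 1 -> legal
(4,5): flips 1 -> legal
(5,1): no bracket -> illegal
(5,3): no bracket -> illegal
(5,4): no bracket -> illegal
(5,5): no bracket -> illegal
B mobility = 6
-- W to move --
(4,1): no bracket -> illegal
(5,1): no bracket -> illegal
(5,3): flips 1 -> legal
(5,4): flips 1 -> legal
(6,1): flips 2 -> legal
(6,2): flips 1 -> legal
(6,3): no bracket -> illegal
W mobility = 4

Answer: B=6 W=4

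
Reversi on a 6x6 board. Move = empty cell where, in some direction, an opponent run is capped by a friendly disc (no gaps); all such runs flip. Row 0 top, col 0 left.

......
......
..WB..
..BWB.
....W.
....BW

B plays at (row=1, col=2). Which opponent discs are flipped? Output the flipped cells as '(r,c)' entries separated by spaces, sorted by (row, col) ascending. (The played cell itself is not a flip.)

Answer: (2,2)

Derivation:
Dir NW: first cell '.' (not opp) -> no flip
Dir N: first cell '.' (not opp) -> no flip
Dir NE: first cell '.' (not opp) -> no flip
Dir W: first cell '.' (not opp) -> no flip
Dir E: first cell '.' (not opp) -> no flip
Dir SW: first cell '.' (not opp) -> no flip
Dir S: opp run (2,2) capped by B -> flip
Dir SE: first cell 'B' (not opp) -> no flip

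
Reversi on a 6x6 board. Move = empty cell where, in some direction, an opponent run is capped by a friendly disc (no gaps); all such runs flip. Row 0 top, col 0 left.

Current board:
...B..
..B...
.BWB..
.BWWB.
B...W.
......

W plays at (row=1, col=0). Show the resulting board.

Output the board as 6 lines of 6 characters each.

Place W at (1,0); scan 8 dirs for brackets.
Dir NW: edge -> no flip
Dir N: first cell '.' (not opp) -> no flip
Dir NE: first cell '.' (not opp) -> no flip
Dir W: edge -> no flip
Dir E: first cell '.' (not opp) -> no flip
Dir SW: edge -> no flip
Dir S: first cell '.' (not opp) -> no flip
Dir SE: opp run (2,1) capped by W -> flip
All flips: (2,1)

Answer: ...B..
W.B...
.WWB..
.BWWB.
B...W.
......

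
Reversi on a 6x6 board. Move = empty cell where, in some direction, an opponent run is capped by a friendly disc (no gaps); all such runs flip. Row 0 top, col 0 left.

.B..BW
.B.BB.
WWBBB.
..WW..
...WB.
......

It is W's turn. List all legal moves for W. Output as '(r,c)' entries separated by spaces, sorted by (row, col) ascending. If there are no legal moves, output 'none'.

Answer: (0,0) (0,2) (0,3) (1,2) (1,5) (2,5) (4,5) (5,5)

Derivation:
(0,0): flips 2 -> legal
(0,2): flips 1 -> legal
(0,3): flips 3 -> legal
(1,0): no bracket -> illegal
(1,2): flips 1 -> legal
(1,5): flips 1 -> legal
(2,5): flips 3 -> legal
(3,1): no bracket -> illegal
(3,4): no bracket -> illegal
(3,5): no bracket -> illegal
(4,5): flips 1 -> legal
(5,3): no bracket -> illegal
(5,4): no bracket -> illegal
(5,5): flips 1 -> legal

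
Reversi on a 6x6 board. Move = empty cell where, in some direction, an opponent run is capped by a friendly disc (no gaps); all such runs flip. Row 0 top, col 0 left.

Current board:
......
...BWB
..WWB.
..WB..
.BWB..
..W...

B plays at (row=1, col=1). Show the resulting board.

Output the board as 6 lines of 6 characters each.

Place B at (1,1); scan 8 dirs for brackets.
Dir NW: first cell '.' (not opp) -> no flip
Dir N: first cell '.' (not opp) -> no flip
Dir NE: first cell '.' (not opp) -> no flip
Dir W: first cell '.' (not opp) -> no flip
Dir E: first cell '.' (not opp) -> no flip
Dir SW: first cell '.' (not opp) -> no flip
Dir S: first cell '.' (not opp) -> no flip
Dir SE: opp run (2,2) capped by B -> flip
All flips: (2,2)

Answer: ......
.B.BWB
..BWB.
..WB..
.BWB..
..W...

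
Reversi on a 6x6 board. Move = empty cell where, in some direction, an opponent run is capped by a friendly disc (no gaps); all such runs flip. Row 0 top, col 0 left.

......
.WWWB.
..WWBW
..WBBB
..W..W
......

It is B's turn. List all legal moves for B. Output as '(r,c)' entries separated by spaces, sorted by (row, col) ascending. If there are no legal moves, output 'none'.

(0,0): flips 2 -> legal
(0,1): flips 2 -> legal
(0,2): flips 1 -> legal
(0,3): flips 2 -> legal
(0,4): no bracket -> illegal
(1,0): flips 3 -> legal
(1,5): flips 1 -> legal
(2,0): no bracket -> illegal
(2,1): flips 2 -> legal
(3,1): flips 1 -> legal
(4,1): flips 2 -> legal
(4,3): no bracket -> illegal
(4,4): no bracket -> illegal
(5,1): flips 1 -> legal
(5,2): no bracket -> illegal
(5,3): no bracket -> illegal
(5,4): no bracket -> illegal
(5,5): flips 1 -> legal

Answer: (0,0) (0,1) (0,2) (0,3) (1,0) (1,5) (2,1) (3,1) (4,1) (5,1) (5,5)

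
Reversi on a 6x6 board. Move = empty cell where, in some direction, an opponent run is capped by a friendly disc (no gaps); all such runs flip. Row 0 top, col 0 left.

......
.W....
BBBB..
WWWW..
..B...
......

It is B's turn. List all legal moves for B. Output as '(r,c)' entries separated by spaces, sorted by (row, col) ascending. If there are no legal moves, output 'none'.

(0,0): flips 1 -> legal
(0,1): flips 1 -> legal
(0,2): flips 1 -> legal
(1,0): no bracket -> illegal
(1,2): no bracket -> illegal
(2,4): flips 1 -> legal
(3,4): no bracket -> illegal
(4,0): flips 2 -> legal
(4,1): flips 2 -> legal
(4,3): flips 2 -> legal
(4,4): flips 1 -> legal

Answer: (0,0) (0,1) (0,2) (2,4) (4,0) (4,1) (4,3) (4,4)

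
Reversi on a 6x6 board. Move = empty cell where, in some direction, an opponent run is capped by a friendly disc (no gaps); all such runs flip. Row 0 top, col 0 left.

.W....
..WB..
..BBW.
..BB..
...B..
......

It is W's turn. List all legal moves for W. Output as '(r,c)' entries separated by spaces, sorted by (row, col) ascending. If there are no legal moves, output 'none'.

Answer: (0,2) (1,4) (2,1) (3,4) (4,2)

Derivation:
(0,2): flips 1 -> legal
(0,3): no bracket -> illegal
(0,4): no bracket -> illegal
(1,1): no bracket -> illegal
(1,4): flips 1 -> legal
(2,1): flips 2 -> legal
(3,1): no bracket -> illegal
(3,4): flips 1 -> legal
(4,1): no bracket -> illegal
(4,2): flips 3 -> legal
(4,4): no bracket -> illegal
(5,2): no bracket -> illegal
(5,3): no bracket -> illegal
(5,4): no bracket -> illegal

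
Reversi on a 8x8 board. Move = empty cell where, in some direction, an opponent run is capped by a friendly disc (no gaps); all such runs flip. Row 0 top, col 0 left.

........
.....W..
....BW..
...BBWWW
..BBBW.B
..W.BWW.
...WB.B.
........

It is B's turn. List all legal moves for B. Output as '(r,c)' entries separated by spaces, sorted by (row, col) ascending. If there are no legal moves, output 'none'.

(0,4): no bracket -> illegal
(0,5): no bracket -> illegal
(0,6): flips 1 -> legal
(1,4): flips 2 -> legal
(1,6): flips 1 -> legal
(2,6): flips 2 -> legal
(2,7): flips 3 -> legal
(4,1): no bracket -> illegal
(4,6): flips 4 -> legal
(5,1): no bracket -> illegal
(5,3): no bracket -> illegal
(5,7): flips 2 -> legal
(6,1): flips 1 -> legal
(6,2): flips 2 -> legal
(6,5): flips 1 -> legal
(6,7): flips 2 -> legal
(7,2): flips 1 -> legal
(7,3): no bracket -> illegal
(7,4): no bracket -> illegal

Answer: (0,6) (1,4) (1,6) (2,6) (2,7) (4,6) (5,7) (6,1) (6,2) (6,5) (6,7) (7,2)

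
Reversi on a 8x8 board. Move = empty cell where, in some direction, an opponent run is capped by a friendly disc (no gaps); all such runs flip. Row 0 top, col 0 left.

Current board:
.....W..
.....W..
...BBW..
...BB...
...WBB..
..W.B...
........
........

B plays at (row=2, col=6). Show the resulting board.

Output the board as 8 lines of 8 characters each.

Place B at (2,6); scan 8 dirs for brackets.
Dir NW: opp run (1,5), next='.' -> no flip
Dir N: first cell '.' (not opp) -> no flip
Dir NE: first cell '.' (not opp) -> no flip
Dir W: opp run (2,5) capped by B -> flip
Dir E: first cell '.' (not opp) -> no flip
Dir SW: first cell '.' (not opp) -> no flip
Dir S: first cell '.' (not opp) -> no flip
Dir SE: first cell '.' (not opp) -> no flip
All flips: (2,5)

Answer: .....W..
.....W..
...BBBB.
...BB...
...WBB..
..W.B...
........
........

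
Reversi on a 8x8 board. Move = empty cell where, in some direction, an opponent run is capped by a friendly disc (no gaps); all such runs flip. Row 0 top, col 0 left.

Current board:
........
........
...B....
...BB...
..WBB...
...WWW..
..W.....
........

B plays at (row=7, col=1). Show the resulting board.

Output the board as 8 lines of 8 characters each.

Answer: ........
........
...B....
...BB...
..WBB...
...BWW..
..B.....
.B......

Derivation:
Place B at (7,1); scan 8 dirs for brackets.
Dir NW: first cell '.' (not opp) -> no flip
Dir N: first cell '.' (not opp) -> no flip
Dir NE: opp run (6,2) (5,3) capped by B -> flip
Dir W: first cell '.' (not opp) -> no flip
Dir E: first cell '.' (not opp) -> no flip
Dir SW: edge -> no flip
Dir S: edge -> no flip
Dir SE: edge -> no flip
All flips: (5,3) (6,2)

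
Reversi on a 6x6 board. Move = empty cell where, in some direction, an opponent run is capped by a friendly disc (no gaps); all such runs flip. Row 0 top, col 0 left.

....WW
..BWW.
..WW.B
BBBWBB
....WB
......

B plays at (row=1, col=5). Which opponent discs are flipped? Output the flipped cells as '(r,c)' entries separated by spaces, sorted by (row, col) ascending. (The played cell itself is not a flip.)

Dir NW: opp run (0,4), next=edge -> no flip
Dir N: opp run (0,5), next=edge -> no flip
Dir NE: edge -> no flip
Dir W: opp run (1,4) (1,3) capped by B -> flip
Dir E: edge -> no flip
Dir SW: first cell '.' (not opp) -> no flip
Dir S: first cell 'B' (not opp) -> no flip
Dir SE: edge -> no flip

Answer: (1,3) (1,4)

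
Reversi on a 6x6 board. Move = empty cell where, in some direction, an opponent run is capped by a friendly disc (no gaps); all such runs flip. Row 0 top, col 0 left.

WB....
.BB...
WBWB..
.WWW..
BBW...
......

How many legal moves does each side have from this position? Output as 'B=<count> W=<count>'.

-- B to move --
(1,0): no bracket -> illegal
(1,3): flips 2 -> legal
(2,4): no bracket -> illegal
(3,0): no bracket -> illegal
(3,4): no bracket -> illegal
(4,3): flips 3 -> legal
(4,4): flips 2 -> legal
(5,1): no bracket -> illegal
(5,2): flips 3 -> legal
(5,3): no bracket -> illegal
B mobility = 4
-- W to move --
(0,2): flips 3 -> legal
(0,3): no bracket -> illegal
(1,0): flips 1 -> legal
(1,3): flips 1 -> legal
(1,4): flips 1 -> legal
(2,4): flips 1 -> legal
(3,0): no bracket -> illegal
(3,4): no bracket -> illegal
(5,0): flips 1 -> legal
(5,1): flips 1 -> legal
(5,2): no bracket -> illegal
W mobility = 7

Answer: B=4 W=7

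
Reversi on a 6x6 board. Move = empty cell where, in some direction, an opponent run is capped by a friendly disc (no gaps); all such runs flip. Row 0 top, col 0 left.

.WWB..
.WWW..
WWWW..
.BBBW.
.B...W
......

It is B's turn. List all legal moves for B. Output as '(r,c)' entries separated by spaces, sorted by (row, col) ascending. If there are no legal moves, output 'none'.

Answer: (0,0) (0,4) (1,0) (1,4) (3,0) (3,5)

Derivation:
(0,0): flips 4 -> legal
(0,4): flips 2 -> legal
(1,0): flips 1 -> legal
(1,4): flips 1 -> legal
(2,4): no bracket -> illegal
(2,5): no bracket -> illegal
(3,0): flips 2 -> legal
(3,5): flips 1 -> legal
(4,3): no bracket -> illegal
(4,4): no bracket -> illegal
(5,4): no bracket -> illegal
(5,5): no bracket -> illegal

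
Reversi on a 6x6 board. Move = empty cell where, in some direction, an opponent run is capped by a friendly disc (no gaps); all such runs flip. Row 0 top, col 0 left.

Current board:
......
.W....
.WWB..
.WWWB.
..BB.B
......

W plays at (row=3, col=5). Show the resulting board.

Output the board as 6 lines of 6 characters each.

Place W at (3,5); scan 8 dirs for brackets.
Dir NW: first cell '.' (not opp) -> no flip
Dir N: first cell '.' (not opp) -> no flip
Dir NE: edge -> no flip
Dir W: opp run (3,4) capped by W -> flip
Dir E: edge -> no flip
Dir SW: first cell '.' (not opp) -> no flip
Dir S: opp run (4,5), next='.' -> no flip
Dir SE: edge -> no flip
All flips: (3,4)

Answer: ......
.W....
.WWB..
.WWWWW
..BB.B
......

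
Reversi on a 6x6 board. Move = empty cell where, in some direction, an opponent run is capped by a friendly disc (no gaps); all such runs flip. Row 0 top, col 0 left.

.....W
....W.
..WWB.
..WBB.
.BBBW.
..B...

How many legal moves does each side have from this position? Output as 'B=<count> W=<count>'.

Answer: B=9 W=7

Derivation:
-- B to move --
(0,3): no bracket -> illegal
(0,4): flips 1 -> legal
(1,1): flips 1 -> legal
(1,2): flips 3 -> legal
(1,3): flips 1 -> legal
(1,5): no bracket -> illegal
(2,1): flips 3 -> legal
(2,5): no bracket -> illegal
(3,1): flips 1 -> legal
(3,5): no bracket -> illegal
(4,5): flips 1 -> legal
(5,3): no bracket -> illegal
(5,4): flips 1 -> legal
(5,5): flips 1 -> legal
B mobility = 9
-- W to move --
(1,3): no bracket -> illegal
(1,5): no bracket -> illegal
(2,5): flips 1 -> legal
(3,0): no bracket -> illegal
(3,1): no bracket -> illegal
(3,5): flips 2 -> legal
(4,0): flips 3 -> legal
(4,5): flips 1 -> legal
(5,0): flips 1 -> legal
(5,1): no bracket -> illegal
(5,3): flips 2 -> legal
(5,4): flips 1 -> legal
W mobility = 7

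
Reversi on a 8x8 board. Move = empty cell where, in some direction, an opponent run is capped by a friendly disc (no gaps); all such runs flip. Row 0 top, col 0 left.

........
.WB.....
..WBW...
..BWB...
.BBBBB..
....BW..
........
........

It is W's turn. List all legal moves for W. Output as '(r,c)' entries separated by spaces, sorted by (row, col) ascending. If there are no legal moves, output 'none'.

(0,1): no bracket -> illegal
(0,2): flips 1 -> legal
(0,3): no bracket -> illegal
(1,3): flips 2 -> legal
(1,4): no bracket -> illegal
(2,1): no bracket -> illegal
(2,5): no bracket -> illegal
(3,0): no bracket -> illegal
(3,1): flips 1 -> legal
(3,5): flips 2 -> legal
(3,6): no bracket -> illegal
(4,0): no bracket -> illegal
(4,6): no bracket -> illegal
(5,0): no bracket -> illegal
(5,1): flips 1 -> legal
(5,2): flips 2 -> legal
(5,3): flips 2 -> legal
(5,6): no bracket -> illegal
(6,3): no bracket -> illegal
(6,4): flips 3 -> legal
(6,5): no bracket -> illegal

Answer: (0,2) (1,3) (3,1) (3,5) (5,1) (5,2) (5,3) (6,4)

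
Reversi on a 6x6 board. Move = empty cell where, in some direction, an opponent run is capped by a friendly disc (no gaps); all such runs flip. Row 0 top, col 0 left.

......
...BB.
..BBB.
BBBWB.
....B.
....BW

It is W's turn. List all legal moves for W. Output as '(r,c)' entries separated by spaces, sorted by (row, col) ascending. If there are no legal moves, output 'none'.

(0,2): no bracket -> illegal
(0,3): flips 2 -> legal
(0,4): no bracket -> illegal
(0,5): no bracket -> illegal
(1,1): flips 1 -> legal
(1,2): no bracket -> illegal
(1,5): flips 1 -> legal
(2,0): no bracket -> illegal
(2,1): no bracket -> illegal
(2,5): no bracket -> illegal
(3,5): flips 1 -> legal
(4,0): no bracket -> illegal
(4,1): no bracket -> illegal
(4,2): no bracket -> illegal
(4,3): no bracket -> illegal
(4,5): no bracket -> illegal
(5,3): flips 1 -> legal

Answer: (0,3) (1,1) (1,5) (3,5) (5,3)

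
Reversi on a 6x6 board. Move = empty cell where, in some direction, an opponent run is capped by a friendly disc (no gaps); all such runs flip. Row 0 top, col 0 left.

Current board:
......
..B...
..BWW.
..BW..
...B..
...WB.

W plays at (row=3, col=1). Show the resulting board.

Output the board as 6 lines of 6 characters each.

Answer: ......
..B...
..BWW.
.WWW..
...B..
...WB.

Derivation:
Place W at (3,1); scan 8 dirs for brackets.
Dir NW: first cell '.' (not opp) -> no flip
Dir N: first cell '.' (not opp) -> no flip
Dir NE: opp run (2,2), next='.' -> no flip
Dir W: first cell '.' (not opp) -> no flip
Dir E: opp run (3,2) capped by W -> flip
Dir SW: first cell '.' (not opp) -> no flip
Dir S: first cell '.' (not opp) -> no flip
Dir SE: first cell '.' (not opp) -> no flip
All flips: (3,2)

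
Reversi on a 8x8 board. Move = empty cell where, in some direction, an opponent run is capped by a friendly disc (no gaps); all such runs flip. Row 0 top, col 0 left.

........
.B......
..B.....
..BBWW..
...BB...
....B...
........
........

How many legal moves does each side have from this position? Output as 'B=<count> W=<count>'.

-- B to move --
(2,3): no bracket -> illegal
(2,4): flips 1 -> legal
(2,5): flips 1 -> legal
(2,6): flips 1 -> legal
(3,6): flips 2 -> legal
(4,5): no bracket -> illegal
(4,6): no bracket -> illegal
B mobility = 4
-- W to move --
(0,0): no bracket -> illegal
(0,1): no bracket -> illegal
(0,2): no bracket -> illegal
(1,0): no bracket -> illegal
(1,2): no bracket -> illegal
(1,3): no bracket -> illegal
(2,0): no bracket -> illegal
(2,1): no bracket -> illegal
(2,3): no bracket -> illegal
(2,4): no bracket -> illegal
(3,1): flips 2 -> legal
(4,1): no bracket -> illegal
(4,2): no bracket -> illegal
(4,5): no bracket -> illegal
(5,2): flips 1 -> legal
(5,3): flips 1 -> legal
(5,5): no bracket -> illegal
(6,3): no bracket -> illegal
(6,4): flips 2 -> legal
(6,5): no bracket -> illegal
W mobility = 4

Answer: B=4 W=4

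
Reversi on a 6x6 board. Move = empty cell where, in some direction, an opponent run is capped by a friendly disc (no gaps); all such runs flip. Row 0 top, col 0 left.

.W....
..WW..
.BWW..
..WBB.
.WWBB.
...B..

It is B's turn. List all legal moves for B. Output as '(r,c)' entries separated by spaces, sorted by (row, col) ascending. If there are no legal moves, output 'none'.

Answer: (0,3) (1,1) (2,4) (3,1) (4,0) (5,1)

Derivation:
(0,0): no bracket -> illegal
(0,2): no bracket -> illegal
(0,3): flips 3 -> legal
(0,4): no bracket -> illegal
(1,0): no bracket -> illegal
(1,1): flips 1 -> legal
(1,4): no bracket -> illegal
(2,4): flips 2 -> legal
(3,0): no bracket -> illegal
(3,1): flips 2 -> legal
(4,0): flips 2 -> legal
(5,0): no bracket -> illegal
(5,1): flips 1 -> legal
(5,2): no bracket -> illegal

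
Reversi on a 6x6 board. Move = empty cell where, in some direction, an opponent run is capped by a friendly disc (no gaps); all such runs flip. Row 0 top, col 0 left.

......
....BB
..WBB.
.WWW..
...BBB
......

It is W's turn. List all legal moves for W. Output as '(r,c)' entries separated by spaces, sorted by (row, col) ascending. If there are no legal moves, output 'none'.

(0,3): no bracket -> illegal
(0,4): no bracket -> illegal
(0,5): flips 2 -> legal
(1,2): no bracket -> illegal
(1,3): flips 1 -> legal
(2,5): flips 2 -> legal
(3,4): no bracket -> illegal
(3,5): no bracket -> illegal
(4,2): no bracket -> illegal
(5,2): no bracket -> illegal
(5,3): flips 1 -> legal
(5,4): flips 1 -> legal
(5,5): flips 1 -> legal

Answer: (0,5) (1,3) (2,5) (5,3) (5,4) (5,5)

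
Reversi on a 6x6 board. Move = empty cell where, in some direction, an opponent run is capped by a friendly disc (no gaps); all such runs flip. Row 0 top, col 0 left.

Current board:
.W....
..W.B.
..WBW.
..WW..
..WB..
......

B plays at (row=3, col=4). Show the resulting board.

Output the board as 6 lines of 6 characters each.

Answer: .W....
..W.B.
..WBB.
..WWB.
..WB..
......

Derivation:
Place B at (3,4); scan 8 dirs for brackets.
Dir NW: first cell 'B' (not opp) -> no flip
Dir N: opp run (2,4) capped by B -> flip
Dir NE: first cell '.' (not opp) -> no flip
Dir W: opp run (3,3) (3,2), next='.' -> no flip
Dir E: first cell '.' (not opp) -> no flip
Dir SW: first cell 'B' (not opp) -> no flip
Dir S: first cell '.' (not opp) -> no flip
Dir SE: first cell '.' (not opp) -> no flip
All flips: (2,4)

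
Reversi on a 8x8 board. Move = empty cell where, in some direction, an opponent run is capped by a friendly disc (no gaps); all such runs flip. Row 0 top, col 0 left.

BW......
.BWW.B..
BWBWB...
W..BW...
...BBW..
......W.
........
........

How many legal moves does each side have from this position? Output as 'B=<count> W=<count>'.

Answer: B=9 W=10

Derivation:
-- B to move --
(0,2): flips 3 -> legal
(0,3): flips 2 -> legal
(0,4): flips 1 -> legal
(1,0): no bracket -> illegal
(1,4): flips 2 -> legal
(2,5): flips 1 -> legal
(3,1): flips 1 -> legal
(3,2): no bracket -> illegal
(3,5): flips 1 -> legal
(3,6): no bracket -> illegal
(4,0): flips 1 -> legal
(4,1): no bracket -> illegal
(4,6): flips 1 -> legal
(4,7): no bracket -> illegal
(5,4): no bracket -> illegal
(5,5): no bracket -> illegal
(5,7): no bracket -> illegal
(6,5): no bracket -> illegal
(6,6): no bracket -> illegal
(6,7): no bracket -> illegal
B mobility = 9
-- W to move --
(0,2): no bracket -> illegal
(0,4): no bracket -> illegal
(0,5): no bracket -> illegal
(0,6): no bracket -> illegal
(1,0): flips 2 -> legal
(1,4): flips 1 -> legal
(1,6): no bracket -> illegal
(2,5): flips 1 -> legal
(2,6): no bracket -> illegal
(3,1): flips 1 -> legal
(3,2): flips 2 -> legal
(3,5): flips 1 -> legal
(4,2): flips 2 -> legal
(5,2): flips 1 -> legal
(5,3): flips 2 -> legal
(5,4): flips 1 -> legal
(5,5): no bracket -> illegal
W mobility = 10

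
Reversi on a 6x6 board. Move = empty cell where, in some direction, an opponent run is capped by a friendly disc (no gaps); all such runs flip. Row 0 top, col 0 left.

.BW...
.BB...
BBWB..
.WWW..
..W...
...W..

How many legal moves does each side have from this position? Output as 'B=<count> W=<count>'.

Answer: B=5 W=5

Derivation:
-- B to move --
(0,3): flips 1 -> legal
(1,3): no bracket -> illegal
(2,4): no bracket -> illegal
(3,0): no bracket -> illegal
(3,4): no bracket -> illegal
(4,0): no bracket -> illegal
(4,1): flips 2 -> legal
(4,3): flips 2 -> legal
(4,4): flips 2 -> legal
(5,1): no bracket -> illegal
(5,2): flips 3 -> legal
(5,4): no bracket -> illegal
B mobility = 5
-- W to move --
(0,0): flips 2 -> legal
(0,3): no bracket -> illegal
(1,0): flips 1 -> legal
(1,3): flips 1 -> legal
(1,4): flips 1 -> legal
(2,4): flips 1 -> legal
(3,0): no bracket -> illegal
(3,4): no bracket -> illegal
W mobility = 5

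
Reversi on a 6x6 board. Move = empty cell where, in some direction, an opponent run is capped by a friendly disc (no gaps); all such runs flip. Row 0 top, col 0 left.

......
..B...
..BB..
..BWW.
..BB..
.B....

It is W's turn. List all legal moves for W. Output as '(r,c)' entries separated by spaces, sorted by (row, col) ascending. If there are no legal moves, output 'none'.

Answer: (0,1) (1,1) (1,3) (3,1) (5,2) (5,3)

Derivation:
(0,1): flips 2 -> legal
(0,2): no bracket -> illegal
(0,3): no bracket -> illegal
(1,1): flips 1 -> legal
(1,3): flips 1 -> legal
(1,4): no bracket -> illegal
(2,1): no bracket -> illegal
(2,4): no bracket -> illegal
(3,1): flips 1 -> legal
(4,0): no bracket -> illegal
(4,1): no bracket -> illegal
(4,4): no bracket -> illegal
(5,0): no bracket -> illegal
(5,2): flips 1 -> legal
(5,3): flips 1 -> legal
(5,4): no bracket -> illegal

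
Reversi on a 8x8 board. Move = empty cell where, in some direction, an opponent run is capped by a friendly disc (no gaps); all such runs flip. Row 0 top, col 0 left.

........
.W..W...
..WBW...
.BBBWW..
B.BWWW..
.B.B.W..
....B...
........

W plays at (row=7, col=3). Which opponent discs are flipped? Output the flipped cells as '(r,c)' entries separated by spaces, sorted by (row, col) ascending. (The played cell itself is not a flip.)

Dir NW: first cell '.' (not opp) -> no flip
Dir N: first cell '.' (not opp) -> no flip
Dir NE: opp run (6,4) capped by W -> flip
Dir W: first cell '.' (not opp) -> no flip
Dir E: first cell '.' (not opp) -> no flip
Dir SW: edge -> no flip
Dir S: edge -> no flip
Dir SE: edge -> no flip

Answer: (6,4)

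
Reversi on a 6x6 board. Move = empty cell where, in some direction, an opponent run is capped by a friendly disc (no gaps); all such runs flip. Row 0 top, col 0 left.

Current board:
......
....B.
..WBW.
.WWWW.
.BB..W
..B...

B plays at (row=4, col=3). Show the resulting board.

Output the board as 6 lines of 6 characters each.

Place B at (4,3); scan 8 dirs for brackets.
Dir NW: opp run (3,2), next='.' -> no flip
Dir N: opp run (3,3) capped by B -> flip
Dir NE: opp run (3,4), next='.' -> no flip
Dir W: first cell 'B' (not opp) -> no flip
Dir E: first cell '.' (not opp) -> no flip
Dir SW: first cell 'B' (not opp) -> no flip
Dir S: first cell '.' (not opp) -> no flip
Dir SE: first cell '.' (not opp) -> no flip
All flips: (3,3)

Answer: ......
....B.
..WBW.
.WWBW.
.BBB.W
..B...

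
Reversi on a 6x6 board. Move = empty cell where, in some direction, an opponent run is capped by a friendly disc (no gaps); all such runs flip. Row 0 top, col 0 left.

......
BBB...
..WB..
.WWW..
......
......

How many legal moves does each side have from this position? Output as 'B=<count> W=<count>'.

Answer: B=5 W=5

Derivation:
-- B to move --
(1,3): no bracket -> illegal
(2,0): no bracket -> illegal
(2,1): flips 1 -> legal
(2,4): no bracket -> illegal
(3,0): no bracket -> illegal
(3,4): no bracket -> illegal
(4,0): no bracket -> illegal
(4,1): flips 1 -> legal
(4,2): flips 2 -> legal
(4,3): flips 1 -> legal
(4,4): flips 2 -> legal
B mobility = 5
-- W to move --
(0,0): flips 1 -> legal
(0,1): no bracket -> illegal
(0,2): flips 1 -> legal
(0,3): no bracket -> illegal
(1,3): flips 1 -> legal
(1,4): flips 1 -> legal
(2,0): no bracket -> illegal
(2,1): no bracket -> illegal
(2,4): flips 1 -> legal
(3,4): no bracket -> illegal
W mobility = 5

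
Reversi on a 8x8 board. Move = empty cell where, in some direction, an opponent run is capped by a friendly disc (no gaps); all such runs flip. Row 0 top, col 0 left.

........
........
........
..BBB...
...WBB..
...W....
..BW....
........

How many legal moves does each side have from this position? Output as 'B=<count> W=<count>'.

-- B to move --
(4,2): flips 1 -> legal
(5,2): flips 1 -> legal
(5,4): flips 1 -> legal
(6,4): flips 1 -> legal
(7,2): no bracket -> illegal
(7,3): flips 3 -> legal
(7,4): no bracket -> illegal
B mobility = 5
-- W to move --
(2,1): flips 1 -> legal
(2,2): no bracket -> illegal
(2,3): flips 1 -> legal
(2,4): no bracket -> illegal
(2,5): flips 1 -> legal
(3,1): no bracket -> illegal
(3,5): flips 1 -> legal
(3,6): no bracket -> illegal
(4,1): no bracket -> illegal
(4,2): no bracket -> illegal
(4,6): flips 2 -> legal
(5,1): no bracket -> illegal
(5,2): no bracket -> illegal
(5,4): no bracket -> illegal
(5,5): no bracket -> illegal
(5,6): no bracket -> illegal
(6,1): flips 1 -> legal
(7,1): flips 1 -> legal
(7,2): no bracket -> illegal
(7,3): no bracket -> illegal
W mobility = 7

Answer: B=5 W=7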